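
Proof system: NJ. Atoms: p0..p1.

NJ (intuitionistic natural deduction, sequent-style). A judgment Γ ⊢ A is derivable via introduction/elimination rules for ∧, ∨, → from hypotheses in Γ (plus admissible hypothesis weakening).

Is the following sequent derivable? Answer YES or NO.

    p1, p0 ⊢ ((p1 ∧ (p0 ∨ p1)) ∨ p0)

Derivation (root first):
[∨I₁] p1, p0 ⊢ ((p1 ∧ (p0 ∨ p1)) ∨ p0)
  [∧I] p1, p0 ⊢ (p1 ∧ (p0 ∨ p1))
    [Ax] p1 ⊢ p1
    [∨I₁] p0 ⊢ (p0 ∨ p1)
      [Ax] p0 ⊢ p0

Result: YES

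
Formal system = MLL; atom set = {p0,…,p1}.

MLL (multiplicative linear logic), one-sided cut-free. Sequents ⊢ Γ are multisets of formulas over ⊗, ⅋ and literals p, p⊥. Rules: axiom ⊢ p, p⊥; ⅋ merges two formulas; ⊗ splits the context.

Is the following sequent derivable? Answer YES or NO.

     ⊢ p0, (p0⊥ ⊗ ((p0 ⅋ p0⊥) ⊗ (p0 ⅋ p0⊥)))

Derivation (root first):
[⊗]  ⊢ p0, (p0⊥ ⊗ ((p0 ⅋ p0⊥) ⊗ (p0 ⅋ p0⊥)))
  [Ax]  ⊢ p0, p0⊥
  [⊗]  ⊢ ((p0 ⅋ p0⊥) ⊗ (p0 ⅋ p0⊥))
    [⅋]  ⊢ (p0 ⅋ p0⊥)
      [Ax]  ⊢ p0, p0⊥
    [⅋]  ⊢ (p0 ⅋ p0⊥)
      [Ax]  ⊢ p0, p0⊥

Result: YES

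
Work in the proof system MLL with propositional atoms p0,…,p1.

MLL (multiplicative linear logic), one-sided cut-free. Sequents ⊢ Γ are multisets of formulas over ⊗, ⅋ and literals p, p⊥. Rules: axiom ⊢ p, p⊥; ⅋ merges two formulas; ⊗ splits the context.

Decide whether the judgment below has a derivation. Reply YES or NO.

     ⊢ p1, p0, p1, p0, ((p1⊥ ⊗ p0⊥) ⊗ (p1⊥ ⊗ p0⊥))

Proof tree:
[⊗]  ⊢ p1, p0, p1, p0, ((p1⊥ ⊗ p0⊥) ⊗ (p1⊥ ⊗ p0⊥))
  [⊗]  ⊢ p1, p0, (p1⊥ ⊗ p0⊥)
    [Ax]  ⊢ p1, p1⊥
    [Ax]  ⊢ p0, p0⊥
  [⊗]  ⊢ p1, p0, (p1⊥ ⊗ p0⊥)
    [Ax]  ⊢ p1, p1⊥
    [Ax]  ⊢ p0, p0⊥

Result: YES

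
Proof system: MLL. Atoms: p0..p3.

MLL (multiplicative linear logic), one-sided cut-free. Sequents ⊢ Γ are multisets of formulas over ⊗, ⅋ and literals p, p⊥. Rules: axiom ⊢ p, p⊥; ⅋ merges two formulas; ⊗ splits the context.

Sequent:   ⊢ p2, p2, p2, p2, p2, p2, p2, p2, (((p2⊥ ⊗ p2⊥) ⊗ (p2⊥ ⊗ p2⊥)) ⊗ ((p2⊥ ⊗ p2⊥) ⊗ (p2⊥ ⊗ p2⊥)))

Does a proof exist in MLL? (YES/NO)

Derivation (root first):
[⊗]  ⊢ p2, p2, p2, p2, p2, p2, p2, p2, (((p2⊥ ⊗ p2⊥) ⊗ (p2⊥ ⊗ p2⊥)) ⊗ ((p2⊥ ⊗ p2⊥) ⊗ (p2⊥ ⊗ p2⊥)))
  [⊗]  ⊢ p2, p2, p2, p2, ((p2⊥ ⊗ p2⊥) ⊗ (p2⊥ ⊗ p2⊥))
    [⊗]  ⊢ p2, p2, (p2⊥ ⊗ p2⊥)
      [Ax]  ⊢ p2, p2⊥
      [Ax]  ⊢ p2, p2⊥
    [⊗]  ⊢ p2, p2, (p2⊥ ⊗ p2⊥)
      [Ax]  ⊢ p2, p2⊥
      [Ax]  ⊢ p2, p2⊥
  [⊗]  ⊢ p2, p2, p2, p2, ((p2⊥ ⊗ p2⊥) ⊗ (p2⊥ ⊗ p2⊥))
    [⊗]  ⊢ p2, p2, (p2⊥ ⊗ p2⊥)
      [Ax]  ⊢ p2, p2⊥
      [Ax]  ⊢ p2, p2⊥
    [⊗]  ⊢ p2, p2, (p2⊥ ⊗ p2⊥)
      [Ax]  ⊢ p2, p2⊥
      [Ax]  ⊢ p2, p2⊥

Result: YES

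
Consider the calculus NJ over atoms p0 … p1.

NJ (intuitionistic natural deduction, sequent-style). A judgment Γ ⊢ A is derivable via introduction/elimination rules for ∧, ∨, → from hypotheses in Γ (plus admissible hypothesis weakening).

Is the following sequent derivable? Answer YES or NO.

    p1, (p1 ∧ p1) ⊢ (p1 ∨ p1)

Derivation (root first):
[∨I₁] p1, (p1 ∧ p1) ⊢ (p1 ∨ p1)
  [Wk] p1, (p1 ∧ p1) ⊢ p1
    [Ax] p1 ⊢ p1

Result: YES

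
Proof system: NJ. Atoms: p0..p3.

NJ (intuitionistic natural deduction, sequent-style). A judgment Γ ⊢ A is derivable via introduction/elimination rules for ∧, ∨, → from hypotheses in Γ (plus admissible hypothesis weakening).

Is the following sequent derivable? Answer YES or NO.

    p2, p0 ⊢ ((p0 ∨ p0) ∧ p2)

Proof tree:
[∧I] p2, p0 ⊢ ((p0 ∨ p0) ∧ p2)
  [∨I₁] p0 ⊢ (p0 ∨ p0)
    [Ax] p0 ⊢ p0
  [Ax] p2 ⊢ p2

Result: YES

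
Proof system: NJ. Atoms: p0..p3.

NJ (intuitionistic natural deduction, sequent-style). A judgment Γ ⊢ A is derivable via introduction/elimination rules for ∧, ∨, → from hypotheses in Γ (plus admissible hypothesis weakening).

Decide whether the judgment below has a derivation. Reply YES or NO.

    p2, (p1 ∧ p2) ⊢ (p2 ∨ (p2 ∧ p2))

Derivation trace:
[∨I₂] p2, (p1 ∧ p2) ⊢ (p2 ∨ (p2 ∧ p2))
  [Wk] p2, (p1 ∧ p2) ⊢ (p2 ∧ p2)
    [∧I] p2 ⊢ (p2 ∧ p2)
      [Ax] p2 ⊢ p2
      [Ax] p2 ⊢ p2

Result: YES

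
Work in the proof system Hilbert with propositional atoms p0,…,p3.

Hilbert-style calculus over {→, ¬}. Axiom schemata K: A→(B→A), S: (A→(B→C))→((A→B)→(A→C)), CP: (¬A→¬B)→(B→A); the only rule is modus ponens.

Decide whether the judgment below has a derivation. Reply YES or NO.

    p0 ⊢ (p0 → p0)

Derivation (root first):
[MP] p0 ⊢ (p0 → p0)
  [K]  ⊢ (p0 → (p0 → p0))
  [MP] p0 ⊢ p0
    [MP] p0 ⊢ (p0 → p0)
      [K]  ⊢ (p0 → (p0 → p0))
      [Hyp] p0 ⊢ p0
    [MP] p0 ⊢ p0
      [MP] p0 ⊢ (p0 → p0)
        [K]  ⊢ (p0 → (p0 → p0))
        [Hyp] p0 ⊢ p0
      [Hyp] p0 ⊢ p0

Result: YES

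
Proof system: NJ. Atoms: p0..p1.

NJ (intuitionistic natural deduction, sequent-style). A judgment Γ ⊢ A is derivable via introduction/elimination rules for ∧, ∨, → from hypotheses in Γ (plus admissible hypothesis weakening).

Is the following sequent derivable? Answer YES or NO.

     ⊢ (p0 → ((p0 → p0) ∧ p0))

Proof tree:
[→I]  ⊢ (p0 → ((p0 → p0) ∧ p0))
  [∧I] p0 ⊢ ((p0 → p0) ∧ p0)
    [→I]  ⊢ (p0 → p0)
      [Ax] p0 ⊢ p0
    [Ax] p0 ⊢ p0

Result: YES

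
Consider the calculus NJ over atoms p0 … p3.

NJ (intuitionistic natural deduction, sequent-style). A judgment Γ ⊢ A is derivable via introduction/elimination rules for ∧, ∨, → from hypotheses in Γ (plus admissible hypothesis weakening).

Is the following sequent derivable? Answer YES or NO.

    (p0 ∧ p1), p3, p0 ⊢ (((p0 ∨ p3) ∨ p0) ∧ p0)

Derivation (root first):
[∧I] (p0 ∧ p1), p3, p0 ⊢ (((p0 ∨ p3) ∨ p0) ∧ p0)
  [∨I₁] p3 ⊢ ((p0 ∨ p3) ∨ p0)
    [∨I₂] p3 ⊢ (p0 ∨ p3)
      [Ax] p3 ⊢ p3
  [Wk] p0, (p0 ∧ p1) ⊢ p0
    [Ax] p0 ⊢ p0

Result: YES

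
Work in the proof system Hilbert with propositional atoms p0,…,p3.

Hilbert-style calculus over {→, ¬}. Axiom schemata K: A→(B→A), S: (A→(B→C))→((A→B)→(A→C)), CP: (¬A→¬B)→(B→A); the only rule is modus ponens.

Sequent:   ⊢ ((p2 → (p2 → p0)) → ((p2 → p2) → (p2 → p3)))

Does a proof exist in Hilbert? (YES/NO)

Search for a countermodel by truth-table:
  v=0000: Γ:[] Δ:[((p2 → (p2 → p0)) → ((p2 → p2) → (p2 → p3)))=T] refutes=False
  v=0001: Γ:[] Δ:[((p2 → (p2 → p0)) → ((p2 → p2) → (p2 → p3)))=T] refutes=False
  v=0010: Γ:[] Δ:[((p2 → (p2 → p0)) → ((p2 → p2) → (p2 → p3)))=T] refutes=False
  v=0011: Γ:[] Δ:[((p2 → (p2 → p0)) → ((p2 → p2) → (p2 → p3)))=T] refutes=False
  v=0100: Γ:[] Δ:[((p2 → (p2 → p0)) → ((p2 → p2) → (p2 → p3)))=T] refutes=False
  v=0101: Γ:[] Δ:[((p2 → (p2 → p0)) → ((p2 → p2) → (p2 → p3)))=T] refutes=False
  v=0110: Γ:[] Δ:[((p2 → (p2 → p0)) → ((p2 → p2) → (p2 → p3)))=T] refutes=False
  v=0111: Γ:[] Δ:[((p2 → (p2 → p0)) → ((p2 → p2) → (p2 → p3)))=T] refutes=False
  v=1000: Γ:[] Δ:[((p2 → (p2 → p0)) → ((p2 → p2) → (p2 → p3)))=T] refutes=False
  v=1001: Γ:[] Δ:[((p2 → (p2 → p0)) → ((p2 → p2) → (p2 → p3)))=T] refutes=False
  v=1010: Γ:[] Δ:[((p2 → (p2 → p0)) → ((p2 → p2) → (p2 → p3)))=F] refutes=True  ← countermodel

Result: NO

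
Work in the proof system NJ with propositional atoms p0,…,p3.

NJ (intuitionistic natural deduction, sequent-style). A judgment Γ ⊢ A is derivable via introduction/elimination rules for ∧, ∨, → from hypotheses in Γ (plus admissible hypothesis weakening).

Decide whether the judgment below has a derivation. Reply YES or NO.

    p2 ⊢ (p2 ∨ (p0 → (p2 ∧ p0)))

Derivation (root first):
[∨I₂] p2 ⊢ (p2 ∨ (p0 → (p2 ∧ p0)))
  [→I] p2 ⊢ (p0 → (p2 ∧ p0))
    [∧I] p2, p0 ⊢ (p2 ∧ p0)
      [Ax] p2 ⊢ p2
      [Ax] p0 ⊢ p0

Result: YES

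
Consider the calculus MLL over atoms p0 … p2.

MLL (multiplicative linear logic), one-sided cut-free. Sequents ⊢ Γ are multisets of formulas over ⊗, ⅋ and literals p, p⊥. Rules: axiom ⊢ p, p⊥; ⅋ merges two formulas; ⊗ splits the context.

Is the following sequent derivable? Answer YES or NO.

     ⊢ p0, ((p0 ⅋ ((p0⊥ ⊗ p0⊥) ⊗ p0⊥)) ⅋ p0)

Derivation (root first):
[⅋]  ⊢ p0, ((p0 ⅋ ((p0⊥ ⊗ p0⊥) ⊗ p0⊥)) ⅋ p0)
  [⅋]  ⊢ p0, p0, (p0 ⅋ ((p0⊥ ⊗ p0⊥) ⊗ p0⊥))
    [⊗]  ⊢ p0, p0, p0, ((p0⊥ ⊗ p0⊥) ⊗ p0⊥)
      [⊗]  ⊢ p0, p0, (p0⊥ ⊗ p0⊥)
        [Ax]  ⊢ p0, p0⊥
        [Ax]  ⊢ p0, p0⊥
      [Ax]  ⊢ p0, p0⊥

Result: YES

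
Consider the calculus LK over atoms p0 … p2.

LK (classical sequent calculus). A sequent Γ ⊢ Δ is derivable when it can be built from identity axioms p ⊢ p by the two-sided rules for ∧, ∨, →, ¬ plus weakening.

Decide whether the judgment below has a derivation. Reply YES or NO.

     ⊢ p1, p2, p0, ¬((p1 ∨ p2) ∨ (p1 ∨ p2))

Derivation trace:
[¬R]  ⊢ p1, p2, p0, ¬((p1 ∨ p2) ∨ (p1 ∨ p2))
  [∨L] ((p1 ∨ p2) ∨ (p1 ∨ p2)) ⊢ p1, p2, p0
    [WR] (p1 ∨ p2) ⊢ p1, p2, p0
      [∨L] (p1 ∨ p2) ⊢ p1, p2
        [Ax] p1 ⊢ p1
        [Ax] p2 ⊢ p2
    [WR] (p1 ∨ p2) ⊢ p1, p2, p1
      [∨L] (p1 ∨ p2) ⊢ p1, p2
        [Ax] p1 ⊢ p1
        [Ax] p2 ⊢ p2

Result: YES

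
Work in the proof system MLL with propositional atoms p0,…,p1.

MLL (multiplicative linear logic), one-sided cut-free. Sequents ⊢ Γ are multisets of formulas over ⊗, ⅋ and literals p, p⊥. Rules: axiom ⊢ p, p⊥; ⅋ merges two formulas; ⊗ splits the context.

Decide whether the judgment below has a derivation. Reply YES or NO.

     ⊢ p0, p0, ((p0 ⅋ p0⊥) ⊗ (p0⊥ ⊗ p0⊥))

Proof tree:
[⊗]  ⊢ p0, p0, ((p0 ⅋ p0⊥) ⊗ (p0⊥ ⊗ p0⊥))
  [⅋]  ⊢ (p0 ⅋ p0⊥)
    [Ax]  ⊢ p0, p0⊥
  [⊗]  ⊢ p0, p0, (p0⊥ ⊗ p0⊥)
    [Ax]  ⊢ p0, p0⊥
    [Ax]  ⊢ p0, p0⊥

Result: YES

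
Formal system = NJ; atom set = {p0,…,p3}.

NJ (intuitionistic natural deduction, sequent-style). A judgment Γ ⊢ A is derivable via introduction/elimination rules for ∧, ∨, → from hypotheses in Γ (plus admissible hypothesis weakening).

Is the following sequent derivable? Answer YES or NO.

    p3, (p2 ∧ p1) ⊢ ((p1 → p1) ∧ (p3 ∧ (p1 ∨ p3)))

Proof tree:
[∧I] p3, (p2 ∧ p1) ⊢ ((p1 → p1) ∧ (p3 ∧ (p1 ∨ p3)))
  [Wk] (p2 ∧ p1) ⊢ (p1 → p1)
    [→I]  ⊢ (p1 → p1)
      [Ax] p1 ⊢ p1
  [∧I] p3 ⊢ (p3 ∧ (p1 ∨ p3))
    [Ax] p3 ⊢ p3
    [∨I₂] p3 ⊢ (p1 ∨ p3)
      [Ax] p3 ⊢ p3

Result: YES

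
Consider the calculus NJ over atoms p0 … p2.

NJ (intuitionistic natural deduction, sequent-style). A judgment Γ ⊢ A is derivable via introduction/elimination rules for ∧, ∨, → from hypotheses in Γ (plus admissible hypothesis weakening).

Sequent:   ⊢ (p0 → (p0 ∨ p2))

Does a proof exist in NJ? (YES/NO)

Derivation trace:
[→I]  ⊢ (p0 → (p0 ∨ p2))
  [∨I₁] p0 ⊢ (p0 ∨ p2)
    [Ax] p0 ⊢ p0

Result: YES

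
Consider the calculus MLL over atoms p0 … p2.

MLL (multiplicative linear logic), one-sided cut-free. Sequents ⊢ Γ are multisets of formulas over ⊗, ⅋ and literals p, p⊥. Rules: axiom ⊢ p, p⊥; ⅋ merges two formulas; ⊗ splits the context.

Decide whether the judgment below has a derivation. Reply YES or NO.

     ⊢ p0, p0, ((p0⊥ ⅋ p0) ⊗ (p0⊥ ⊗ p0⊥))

Derivation trace:
[⊗]  ⊢ p0, p0, ((p0⊥ ⅋ p0) ⊗ (p0⊥ ⊗ p0⊥))
  [⅋]  ⊢ (p0⊥ ⅋ p0)
    [Ax]  ⊢ p0, p0⊥
  [⊗]  ⊢ p0, p0, (p0⊥ ⊗ p0⊥)
    [Ax]  ⊢ p0, p0⊥
    [Ax]  ⊢ p0, p0⊥

Result: YES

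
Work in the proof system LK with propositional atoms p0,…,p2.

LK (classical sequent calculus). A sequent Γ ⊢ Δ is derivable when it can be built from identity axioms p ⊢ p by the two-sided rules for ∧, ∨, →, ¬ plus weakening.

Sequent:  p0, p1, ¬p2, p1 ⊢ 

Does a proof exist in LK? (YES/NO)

Truth-table refutation:
  v=000: Γ:[p0=F, p1=F, ¬p2=T, p1=F] Δ:[] refutes=False
  v=001: Γ:[p0=F, p1=F, ¬p2=F, p1=F] Δ:[] refutes=False
  v=010: Γ:[p0=F, p1=T, ¬p2=T, p1=T] Δ:[] refutes=False
  v=011: Γ:[p0=F, p1=T, ¬p2=F, p1=T] Δ:[] refutes=False
  v=100: Γ:[p0=T, p1=F, ¬p2=T, p1=F] Δ:[] refutes=False
  v=101: Γ:[p0=T, p1=F, ¬p2=F, p1=F] Δ:[] refutes=False
  v=110: Γ:[p0=T, p1=T, ¬p2=T, p1=T] Δ:[] refutes=True  ← countermodel

Result: NO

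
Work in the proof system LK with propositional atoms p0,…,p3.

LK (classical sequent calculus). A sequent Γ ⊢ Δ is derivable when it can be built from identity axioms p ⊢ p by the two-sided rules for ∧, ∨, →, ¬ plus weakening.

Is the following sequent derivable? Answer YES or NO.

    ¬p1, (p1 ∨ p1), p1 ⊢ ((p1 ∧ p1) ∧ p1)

Proof tree:
[∧R] ¬p1, (p1 ∨ p1), p1 ⊢ ((p1 ∧ p1) ∧ p1)
  [¬L] (p1 ∨ p1), ¬p1 ⊢ (p1 ∧ p1)
    [∨L] (p1 ∨ p1) ⊢ p1, (p1 ∧ p1)
      [∧R] p1 ⊢ (p1 ∧ p1)
        [Ax] p1 ⊢ p1
        [Ax] p1 ⊢ p1
      [Ax] p1 ⊢ p1
  [Ax] p1 ⊢ p1

Result: YES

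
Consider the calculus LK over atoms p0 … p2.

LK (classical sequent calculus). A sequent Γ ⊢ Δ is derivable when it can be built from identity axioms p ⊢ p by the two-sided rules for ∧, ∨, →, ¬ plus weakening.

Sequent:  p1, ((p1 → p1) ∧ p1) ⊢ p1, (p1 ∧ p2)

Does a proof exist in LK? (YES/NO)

Derivation trace:
[∧R] p1, ((p1 → p1) ∧ p1) ⊢ p1, (p1 ∧ p2)
  [∧L] ((p1 → p1) ∧ p1) ⊢ p1
    [→L] p1, (p1 → p1) ⊢ p1
      [Ax] p1 ⊢ p1
      [Ax] p1 ⊢ p1
  [WR] p1 ⊢ p1, p2
    [Ax] p1 ⊢ p1

Result: YES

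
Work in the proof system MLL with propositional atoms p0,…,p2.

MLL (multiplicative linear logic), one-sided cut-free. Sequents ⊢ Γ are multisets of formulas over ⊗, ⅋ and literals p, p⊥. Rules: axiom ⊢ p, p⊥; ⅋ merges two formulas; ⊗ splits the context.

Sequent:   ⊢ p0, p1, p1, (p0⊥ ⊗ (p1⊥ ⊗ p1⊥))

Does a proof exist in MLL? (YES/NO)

Proof tree:
[⊗]  ⊢ p0, p1, p1, (p0⊥ ⊗ (p1⊥ ⊗ p1⊥))
  [Ax]  ⊢ p0, p0⊥
  [⊗]  ⊢ p1, p1, (p1⊥ ⊗ p1⊥)
    [Ax]  ⊢ p1, p1⊥
    [Ax]  ⊢ p1, p1⊥

Result: YES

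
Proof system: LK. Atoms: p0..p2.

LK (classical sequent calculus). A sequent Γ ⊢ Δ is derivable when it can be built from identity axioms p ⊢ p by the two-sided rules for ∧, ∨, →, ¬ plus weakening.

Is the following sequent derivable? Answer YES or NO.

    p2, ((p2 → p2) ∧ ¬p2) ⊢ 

Proof tree:
[∧L] p2, ((p2 → p2) ∧ ¬p2) ⊢ 
  [¬L] p2, (p2 → p2), ¬p2 ⊢ 
    [→L] p2, (p2 → p2) ⊢ p2
      [Ax] p2 ⊢ p2
      [Ax] p2 ⊢ p2

Result: YES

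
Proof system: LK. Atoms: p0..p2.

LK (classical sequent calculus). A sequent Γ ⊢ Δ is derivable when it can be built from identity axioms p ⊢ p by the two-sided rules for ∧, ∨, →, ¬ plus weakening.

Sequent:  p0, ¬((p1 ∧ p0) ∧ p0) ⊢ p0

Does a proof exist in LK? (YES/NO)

Derivation (root first):
[¬L] p0, ¬((p1 ∧ p0) ∧ p0) ⊢ p0
  [∧R] p0 ⊢ p0, ((p1 ∧ p0) ∧ p0)
    [∧R] p0 ⊢ p0, (p1 ∧ p0)
      [WR] p0 ⊢ p0, p1
        [Ax] p0 ⊢ p0
      [Ax] p0 ⊢ p0
    [Ax] p0 ⊢ p0

Result: YES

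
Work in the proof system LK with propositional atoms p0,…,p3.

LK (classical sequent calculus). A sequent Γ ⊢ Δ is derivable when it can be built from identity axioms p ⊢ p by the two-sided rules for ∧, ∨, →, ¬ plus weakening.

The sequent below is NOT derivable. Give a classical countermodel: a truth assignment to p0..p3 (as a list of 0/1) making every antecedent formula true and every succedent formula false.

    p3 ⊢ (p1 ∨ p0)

Search for a countermodel by truth-table:
  v=0000: Γ:[p3=F] Δ:[(p1 ∨ p0)=F] refutes=False
  v=0001: Γ:[p3=T] Δ:[(p1 ∨ p0)=F] refutes=True  ← countermodel

Result: [0, 0, 0, 1]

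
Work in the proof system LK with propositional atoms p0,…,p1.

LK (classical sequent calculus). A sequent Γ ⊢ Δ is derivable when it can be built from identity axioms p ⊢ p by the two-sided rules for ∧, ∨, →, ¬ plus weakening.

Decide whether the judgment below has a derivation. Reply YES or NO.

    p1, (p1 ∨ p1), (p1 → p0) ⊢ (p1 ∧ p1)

Derivation (root first):
[→L] p1, (p1 ∨ p1), (p1 → p0) ⊢ (p1 ∧ p1)
  [∨L] (p1 ∨ p1) ⊢ p1
    [Ax] p1 ⊢ p1
    [Ax] p1 ⊢ p1
  [WL] p1, p0 ⊢ (p1 ∧ p1)
    [∧R] p1 ⊢ (p1 ∧ p1)
      [Ax] p1 ⊢ p1
      [Ax] p1 ⊢ p1

Result: YES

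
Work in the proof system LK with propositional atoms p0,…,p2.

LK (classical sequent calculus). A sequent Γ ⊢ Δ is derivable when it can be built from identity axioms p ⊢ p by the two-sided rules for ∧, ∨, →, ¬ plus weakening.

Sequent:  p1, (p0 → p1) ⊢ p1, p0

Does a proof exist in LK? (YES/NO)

Derivation (root first):
[→L] p1, (p0 → p1) ⊢ p1, p0
  [WR] p1 ⊢ p1, p0
    [Ax] p1 ⊢ p1
  [WR] p1 ⊢ p1, p0
    [Ax] p1 ⊢ p1

Result: YES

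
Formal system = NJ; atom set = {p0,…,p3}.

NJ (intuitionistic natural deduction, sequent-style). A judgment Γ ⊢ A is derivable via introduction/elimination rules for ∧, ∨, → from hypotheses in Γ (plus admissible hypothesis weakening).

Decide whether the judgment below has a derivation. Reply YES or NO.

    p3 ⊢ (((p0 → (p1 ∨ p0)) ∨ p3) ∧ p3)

Derivation (root first):
[∧I] p3 ⊢ (((p0 → (p1 ∨ p0)) ∨ p3) ∧ p3)
  [∨I₁]  ⊢ ((p0 → (p1 ∨ p0)) ∨ p3)
    [→I]  ⊢ (p0 → (p1 ∨ p0))
      [∨I₂] p0 ⊢ (p1 ∨ p0)
        [Ax] p0 ⊢ p0
  [Ax] p3 ⊢ p3

Result: YES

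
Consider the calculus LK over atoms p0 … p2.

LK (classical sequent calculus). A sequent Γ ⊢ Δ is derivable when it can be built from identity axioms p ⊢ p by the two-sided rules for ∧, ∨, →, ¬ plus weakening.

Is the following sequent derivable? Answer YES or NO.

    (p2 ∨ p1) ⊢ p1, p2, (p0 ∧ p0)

Derivation trace:
[∨L] (p2 ∨ p1) ⊢ p1, p2, (p0 ∧ p0)
  [Ax] p2 ⊢ p2
  [∧R] p1 ⊢ p1, (p0 ∧ p0)
    [WR] p1 ⊢ p1, p0
      [Ax] p1 ⊢ p1
    [WR] p1 ⊢ p1, p0
      [Ax] p1 ⊢ p1

Result: YES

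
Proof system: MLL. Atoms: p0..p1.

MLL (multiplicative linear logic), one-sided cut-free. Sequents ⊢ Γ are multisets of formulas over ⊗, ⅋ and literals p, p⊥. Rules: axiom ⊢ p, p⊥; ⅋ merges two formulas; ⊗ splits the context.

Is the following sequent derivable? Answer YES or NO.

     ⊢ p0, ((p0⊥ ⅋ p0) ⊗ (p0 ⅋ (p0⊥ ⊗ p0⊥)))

Proof tree:
[⊗]  ⊢ p0, ((p0⊥ ⅋ p0) ⊗ (p0 ⅋ (p0⊥ ⊗ p0⊥)))
  [⅋]  ⊢ (p0⊥ ⅋ p0)
    [Ax]  ⊢ p0, p0⊥
  [⅋]  ⊢ p0, (p0 ⅋ (p0⊥ ⊗ p0⊥))
    [⊗]  ⊢ p0, p0, (p0⊥ ⊗ p0⊥)
      [Ax]  ⊢ p0, p0⊥
      [Ax]  ⊢ p0, p0⊥

Result: YES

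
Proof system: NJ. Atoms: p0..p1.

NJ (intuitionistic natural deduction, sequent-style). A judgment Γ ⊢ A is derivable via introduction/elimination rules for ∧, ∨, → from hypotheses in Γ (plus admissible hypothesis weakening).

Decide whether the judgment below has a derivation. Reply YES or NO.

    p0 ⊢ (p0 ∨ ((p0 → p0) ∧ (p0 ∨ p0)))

Proof tree:
[∨I₂] p0 ⊢ (p0 ∨ ((p0 → p0) ∧ (p0 ∨ p0)))
  [∧I] p0 ⊢ ((p0 → p0) ∧ (p0 ∨ p0))
    [→I]  ⊢ (p0 → p0)
      [Ax] p0 ⊢ p0
    [∨I₁] p0 ⊢ (p0 ∨ p0)
      [Ax] p0 ⊢ p0

Result: YES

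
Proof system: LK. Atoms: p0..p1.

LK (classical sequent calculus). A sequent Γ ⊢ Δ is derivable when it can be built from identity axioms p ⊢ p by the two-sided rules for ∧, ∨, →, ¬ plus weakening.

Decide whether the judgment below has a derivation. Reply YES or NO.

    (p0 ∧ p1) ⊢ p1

Proof tree:
[∧L] (p0 ∧ p1) ⊢ p1
  [WL] p1, p0 ⊢ p1
    [Ax] p1 ⊢ p1

Result: YES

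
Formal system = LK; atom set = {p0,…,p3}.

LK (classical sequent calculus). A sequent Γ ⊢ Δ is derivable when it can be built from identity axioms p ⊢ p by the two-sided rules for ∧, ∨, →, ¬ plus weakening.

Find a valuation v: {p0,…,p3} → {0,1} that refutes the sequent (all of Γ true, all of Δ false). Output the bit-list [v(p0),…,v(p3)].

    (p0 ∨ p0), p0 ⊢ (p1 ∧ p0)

Search for a countermodel by truth-table:
  v=0000: Γ:[(p0 ∨ p0)=F, p0=F] Δ:[(p1 ∧ p0)=F] refutes=False
  v=0001: Γ:[(p0 ∨ p0)=F, p0=F] Δ:[(p1 ∧ p0)=F] refutes=False
  v=0010: Γ:[(p0 ∨ p0)=F, p0=F] Δ:[(p1 ∧ p0)=F] refutes=False
  v=0011: Γ:[(p0 ∨ p0)=F, p0=F] Δ:[(p1 ∧ p0)=F] refutes=False
  v=0100: Γ:[(p0 ∨ p0)=F, p0=F] Δ:[(p1 ∧ p0)=F] refutes=False
  v=0101: Γ:[(p0 ∨ p0)=F, p0=F] Δ:[(p1 ∧ p0)=F] refutes=False
  v=0110: Γ:[(p0 ∨ p0)=F, p0=F] Δ:[(p1 ∧ p0)=F] refutes=False
  v=0111: Γ:[(p0 ∨ p0)=F, p0=F] Δ:[(p1 ∧ p0)=F] refutes=False
  v=1000: Γ:[(p0 ∨ p0)=T, p0=T] Δ:[(p1 ∧ p0)=F] refutes=True  ← countermodel

Result: [1, 0, 0, 0]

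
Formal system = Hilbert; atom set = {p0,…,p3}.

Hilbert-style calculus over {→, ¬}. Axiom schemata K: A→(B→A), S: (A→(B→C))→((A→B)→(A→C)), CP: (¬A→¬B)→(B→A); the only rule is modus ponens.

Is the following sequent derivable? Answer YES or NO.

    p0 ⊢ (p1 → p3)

Search for a countermodel by truth-table:
  v=0000: Γ:[p0=F] Δ:[(p1 → p3)=T] refutes=False
  v=0001: Γ:[p0=F] Δ:[(p1 → p3)=T] refutes=False
  v=0010: Γ:[p0=F] Δ:[(p1 → p3)=T] refutes=False
  v=0011: Γ:[p0=F] Δ:[(p1 → p3)=T] refutes=False
  v=0100: Γ:[p0=F] Δ:[(p1 → p3)=F] refutes=False
  v=0101: Γ:[p0=F] Δ:[(p1 → p3)=T] refutes=False
  v=0110: Γ:[p0=F] Δ:[(p1 → p3)=F] refutes=False
  v=0111: Γ:[p0=F] Δ:[(p1 → p3)=T] refutes=False
  v=1000: Γ:[p0=T] Δ:[(p1 → p3)=T] refutes=False
  v=1001: Γ:[p0=T] Δ:[(p1 → p3)=T] refutes=False
  v=1010: Γ:[p0=T] Δ:[(p1 → p3)=T] refutes=False
  v=1011: Γ:[p0=T] Δ:[(p1 → p3)=T] refutes=False
  v=1100: Γ:[p0=T] Δ:[(p1 → p3)=F] refutes=True  ← countermodel

Result: NO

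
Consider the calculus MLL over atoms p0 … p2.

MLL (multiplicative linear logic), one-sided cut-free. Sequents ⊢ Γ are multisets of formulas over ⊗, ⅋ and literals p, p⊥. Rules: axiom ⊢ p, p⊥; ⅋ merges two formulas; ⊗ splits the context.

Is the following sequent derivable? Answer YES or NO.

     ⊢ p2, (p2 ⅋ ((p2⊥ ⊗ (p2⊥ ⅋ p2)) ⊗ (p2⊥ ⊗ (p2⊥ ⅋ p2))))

Derivation trace:
[⅋]  ⊢ p2, (p2 ⅋ ((p2⊥ ⊗ (p2⊥ ⅋ p2)) ⊗ (p2⊥ ⊗ (p2⊥ ⅋ p2))))
  [⊗]  ⊢ p2, p2, ((p2⊥ ⊗ (p2⊥ ⅋ p2)) ⊗ (p2⊥ ⊗ (p2⊥ ⅋ p2)))
    [⊗]  ⊢ p2, (p2⊥ ⊗ (p2⊥ ⅋ p2))
      [Ax]  ⊢ p2, p2⊥
      [⅋]  ⊢ (p2⊥ ⅋ p2)
        [Ax]  ⊢ p2, p2⊥
    [⊗]  ⊢ p2, (p2⊥ ⊗ (p2⊥ ⅋ p2))
      [Ax]  ⊢ p2, p2⊥
      [⅋]  ⊢ (p2⊥ ⅋ p2)
        [Ax]  ⊢ p2, p2⊥

Result: YES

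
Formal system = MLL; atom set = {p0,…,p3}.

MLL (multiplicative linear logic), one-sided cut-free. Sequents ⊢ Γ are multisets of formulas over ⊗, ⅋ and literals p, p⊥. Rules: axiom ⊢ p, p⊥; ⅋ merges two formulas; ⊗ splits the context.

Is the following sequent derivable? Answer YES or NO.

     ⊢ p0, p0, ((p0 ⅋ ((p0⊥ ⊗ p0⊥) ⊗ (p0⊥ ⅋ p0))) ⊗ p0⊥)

Derivation trace:
[⊗]  ⊢ p0, p0, ((p0 ⅋ ((p0⊥ ⊗ p0⊥) ⊗ (p0⊥ ⅋ p0))) ⊗ p0⊥)
  [⅋]  ⊢ p0, (p0 ⅋ ((p0⊥ ⊗ p0⊥) ⊗ (p0⊥ ⅋ p0)))
    [⊗]  ⊢ p0, p0, ((p0⊥ ⊗ p0⊥) ⊗ (p0⊥ ⅋ p0))
      [⊗]  ⊢ p0, p0, (p0⊥ ⊗ p0⊥)
        [Ax]  ⊢ p0, p0⊥
        [Ax]  ⊢ p0, p0⊥
      [⅋]  ⊢ (p0⊥ ⅋ p0)
        [Ax]  ⊢ p0, p0⊥
  [Ax]  ⊢ p0, p0⊥

Result: YES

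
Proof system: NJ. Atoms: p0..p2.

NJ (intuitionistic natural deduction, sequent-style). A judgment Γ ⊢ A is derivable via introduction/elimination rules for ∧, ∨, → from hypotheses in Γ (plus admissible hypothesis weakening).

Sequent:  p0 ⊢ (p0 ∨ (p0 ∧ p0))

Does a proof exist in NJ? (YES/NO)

Derivation (root first):
[∨I₂] p0 ⊢ (p0 ∨ (p0 ∧ p0))
  [∧I] p0 ⊢ (p0 ∧ p0)
    [Ax] p0 ⊢ p0
    [Ax] p0 ⊢ p0

Result: YES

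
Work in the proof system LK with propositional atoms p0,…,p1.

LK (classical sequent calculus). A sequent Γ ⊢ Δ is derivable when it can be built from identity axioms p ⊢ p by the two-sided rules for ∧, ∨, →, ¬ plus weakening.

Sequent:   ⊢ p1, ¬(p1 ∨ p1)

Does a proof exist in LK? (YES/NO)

Proof tree:
[¬R]  ⊢ p1, ¬(p1 ∨ p1)
  [∨L] (p1 ∨ p1) ⊢ p1
    [Ax] p1 ⊢ p1
    [Ax] p1 ⊢ p1

Result: YES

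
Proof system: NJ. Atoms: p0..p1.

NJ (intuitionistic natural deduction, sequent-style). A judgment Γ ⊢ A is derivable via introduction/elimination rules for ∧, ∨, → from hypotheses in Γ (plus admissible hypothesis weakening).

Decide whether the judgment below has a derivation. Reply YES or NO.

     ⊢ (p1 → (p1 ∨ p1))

Derivation (root first):
[→I]  ⊢ (p1 → (p1 ∨ p1))
  [∨I₂] p1 ⊢ (p1 ∨ p1)
    [Ax] p1 ⊢ p1

Result: YES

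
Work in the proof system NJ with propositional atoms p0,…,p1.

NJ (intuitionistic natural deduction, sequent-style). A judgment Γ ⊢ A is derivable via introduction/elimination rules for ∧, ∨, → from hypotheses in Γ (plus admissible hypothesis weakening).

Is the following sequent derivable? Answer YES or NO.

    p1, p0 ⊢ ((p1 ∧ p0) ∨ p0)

Derivation trace:
[∨I₁] p1, p0 ⊢ ((p1 ∧ p0) ∨ p0)
  [∧I] p1, p0 ⊢ (p1 ∧ p0)
    [Ax] p1 ⊢ p1
    [Ax] p0 ⊢ p0

Result: YES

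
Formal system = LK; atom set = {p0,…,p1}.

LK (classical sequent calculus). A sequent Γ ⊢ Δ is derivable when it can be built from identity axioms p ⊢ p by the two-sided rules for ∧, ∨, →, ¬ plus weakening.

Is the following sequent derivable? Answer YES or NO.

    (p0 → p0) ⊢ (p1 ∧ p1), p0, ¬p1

Derivation (root first):
[¬R] (p0 → p0) ⊢ (p1 ∧ p1), p0, ¬p1
  [→L] p1, (p0 → p0) ⊢ (p1 ∧ p1), p0
    [WR] p1 ⊢ (p1 ∧ p1), p0
      [∧R] p1 ⊢ (p1 ∧ p1)
        [Ax] p1 ⊢ p1
        [Ax] p1 ⊢ p1
    [Ax] p0 ⊢ p0

Result: YES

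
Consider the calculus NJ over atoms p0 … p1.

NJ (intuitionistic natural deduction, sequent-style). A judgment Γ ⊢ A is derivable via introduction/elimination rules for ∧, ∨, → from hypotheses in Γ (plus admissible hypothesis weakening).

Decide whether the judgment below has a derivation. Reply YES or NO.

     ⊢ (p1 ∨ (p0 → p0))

Derivation trace:
[∨I₂]  ⊢ (p1 ∨ (p0 → p0))
  [→I]  ⊢ (p0 → p0)
    [Ax] p0 ⊢ p0

Result: YES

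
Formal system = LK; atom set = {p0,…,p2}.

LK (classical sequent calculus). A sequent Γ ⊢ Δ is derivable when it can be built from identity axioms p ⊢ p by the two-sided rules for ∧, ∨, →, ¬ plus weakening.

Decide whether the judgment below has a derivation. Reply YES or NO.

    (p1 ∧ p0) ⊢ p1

Derivation trace:
[∧L] (p1 ∧ p0) ⊢ p1
  [WL] p1, p0 ⊢ p1
    [Ax] p1 ⊢ p1

Result: YES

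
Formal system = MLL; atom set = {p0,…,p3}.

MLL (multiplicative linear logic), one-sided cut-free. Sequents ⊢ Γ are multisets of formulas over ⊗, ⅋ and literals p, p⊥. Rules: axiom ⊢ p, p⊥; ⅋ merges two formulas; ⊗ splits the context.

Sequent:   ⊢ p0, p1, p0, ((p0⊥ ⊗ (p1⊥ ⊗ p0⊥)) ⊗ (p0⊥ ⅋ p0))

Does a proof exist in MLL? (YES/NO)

Derivation trace:
[⊗]  ⊢ p0, p1, p0, ((p0⊥ ⊗ (p1⊥ ⊗ p0⊥)) ⊗ (p0⊥ ⅋ p0))
  [⊗]  ⊢ p0, p1, p0, (p0⊥ ⊗ (p1⊥ ⊗ p0⊥))
    [Ax]  ⊢ p0, p0⊥
    [⊗]  ⊢ p1, p0, (p1⊥ ⊗ p0⊥)
      [Ax]  ⊢ p1, p1⊥
      [Ax]  ⊢ p0, p0⊥
  [⅋]  ⊢ (p0⊥ ⅋ p0)
    [Ax]  ⊢ p0, p0⊥

Result: YES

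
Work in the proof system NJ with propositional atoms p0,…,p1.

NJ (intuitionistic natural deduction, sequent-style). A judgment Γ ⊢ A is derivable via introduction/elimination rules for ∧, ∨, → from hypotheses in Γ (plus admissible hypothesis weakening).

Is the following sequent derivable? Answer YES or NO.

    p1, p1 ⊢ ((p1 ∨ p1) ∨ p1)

Derivation (root first):
[∨I₁] p1, p1 ⊢ ((p1 ∨ p1) ∨ p1)
  [Wk] p1, p1 ⊢ (p1 ∨ p1)
    [∨I₂] p1 ⊢ (p1 ∨ p1)
      [Ax] p1 ⊢ p1

Result: YES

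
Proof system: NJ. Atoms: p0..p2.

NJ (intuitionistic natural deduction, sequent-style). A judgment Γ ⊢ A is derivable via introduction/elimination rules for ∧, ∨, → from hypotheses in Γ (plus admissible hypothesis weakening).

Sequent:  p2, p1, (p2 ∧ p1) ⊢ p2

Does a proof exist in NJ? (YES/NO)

Derivation trace:
[Wk] p2, p1, (p2 ∧ p1) ⊢ p2
  [Wk] p2, p1 ⊢ p2
    [Ax] p2 ⊢ p2

Result: YES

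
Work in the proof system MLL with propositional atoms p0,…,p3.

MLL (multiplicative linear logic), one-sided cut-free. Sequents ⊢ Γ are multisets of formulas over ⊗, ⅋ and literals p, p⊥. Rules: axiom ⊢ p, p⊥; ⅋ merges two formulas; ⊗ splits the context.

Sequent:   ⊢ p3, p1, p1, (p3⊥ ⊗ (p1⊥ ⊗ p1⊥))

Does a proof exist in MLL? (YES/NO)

Derivation (root first):
[⊗]  ⊢ p3, p1, p1, (p3⊥ ⊗ (p1⊥ ⊗ p1⊥))
  [Ax]  ⊢ p3, p3⊥
  [⊗]  ⊢ p1, p1, (p1⊥ ⊗ p1⊥)
    [Ax]  ⊢ p1, p1⊥
    [Ax]  ⊢ p1, p1⊥

Result: YES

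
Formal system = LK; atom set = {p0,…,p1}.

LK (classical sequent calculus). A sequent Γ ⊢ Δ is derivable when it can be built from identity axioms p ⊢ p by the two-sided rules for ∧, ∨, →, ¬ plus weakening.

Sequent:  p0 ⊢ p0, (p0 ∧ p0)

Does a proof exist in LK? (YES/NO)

Derivation (root first):
[∧R] p0 ⊢ p0, (p0 ∧ p0)
  [WR] p0 ⊢ p0, p0
    [Ax] p0 ⊢ p0
  [WR] p0 ⊢ p0, p0
    [Ax] p0 ⊢ p0

Result: YES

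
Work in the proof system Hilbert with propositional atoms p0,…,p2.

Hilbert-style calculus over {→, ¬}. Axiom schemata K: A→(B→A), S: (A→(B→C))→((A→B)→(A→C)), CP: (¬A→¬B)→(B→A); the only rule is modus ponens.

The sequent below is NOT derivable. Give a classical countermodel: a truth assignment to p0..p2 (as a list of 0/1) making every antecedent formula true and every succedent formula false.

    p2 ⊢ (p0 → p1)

Truth-table refutation:
  v=000: Γ:[p2=F] Δ:[(p0 → p1)=T] refutes=False
  v=001: Γ:[p2=T] Δ:[(p0 → p1)=T] refutes=False
  v=010: Γ:[p2=F] Δ:[(p0 → p1)=T] refutes=False
  v=011: Γ:[p2=T] Δ:[(p0 → p1)=T] refutes=False
  v=100: Γ:[p2=F] Δ:[(p0 → p1)=F] refutes=False
  v=101: Γ:[p2=T] Δ:[(p0 → p1)=F] refutes=True  ← countermodel

Result: [1, 0, 1]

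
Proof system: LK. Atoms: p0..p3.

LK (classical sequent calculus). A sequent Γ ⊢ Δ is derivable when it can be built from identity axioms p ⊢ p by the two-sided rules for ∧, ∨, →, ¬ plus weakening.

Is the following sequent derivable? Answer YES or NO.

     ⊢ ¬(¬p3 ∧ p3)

Derivation (root first):
[¬R]  ⊢ ¬(¬p3 ∧ p3)
  [∧L] (¬p3 ∧ p3) ⊢ 
    [¬L] p3, ¬p3 ⊢ 
      [Ax] p3 ⊢ p3

Result: YES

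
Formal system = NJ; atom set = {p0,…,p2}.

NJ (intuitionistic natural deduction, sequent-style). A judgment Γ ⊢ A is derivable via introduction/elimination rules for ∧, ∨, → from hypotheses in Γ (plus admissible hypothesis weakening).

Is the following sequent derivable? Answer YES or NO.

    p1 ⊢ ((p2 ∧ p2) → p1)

Derivation trace:
[→I] p1 ⊢ ((p2 ∧ p2) → p1)
  [Wk] p1, (p2 ∧ p2) ⊢ p1
    [Ax] p1 ⊢ p1

Result: YES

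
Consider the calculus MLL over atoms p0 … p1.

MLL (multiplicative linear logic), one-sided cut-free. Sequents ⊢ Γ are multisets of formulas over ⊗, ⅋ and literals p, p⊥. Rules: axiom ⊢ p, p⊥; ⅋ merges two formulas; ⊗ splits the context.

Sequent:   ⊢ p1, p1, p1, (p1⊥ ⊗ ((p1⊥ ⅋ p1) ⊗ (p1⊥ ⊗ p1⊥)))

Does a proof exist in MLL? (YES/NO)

Derivation (root first):
[⊗]  ⊢ p1, p1, p1, (p1⊥ ⊗ ((p1⊥ ⅋ p1) ⊗ (p1⊥ ⊗ p1⊥)))
  [Ax]  ⊢ p1, p1⊥
  [⊗]  ⊢ p1, p1, ((p1⊥ ⅋ p1) ⊗ (p1⊥ ⊗ p1⊥))
    [⅋]  ⊢ (p1⊥ ⅋ p1)
      [Ax]  ⊢ p1, p1⊥
    [⊗]  ⊢ p1, p1, (p1⊥ ⊗ p1⊥)
      [Ax]  ⊢ p1, p1⊥
      [Ax]  ⊢ p1, p1⊥

Result: YES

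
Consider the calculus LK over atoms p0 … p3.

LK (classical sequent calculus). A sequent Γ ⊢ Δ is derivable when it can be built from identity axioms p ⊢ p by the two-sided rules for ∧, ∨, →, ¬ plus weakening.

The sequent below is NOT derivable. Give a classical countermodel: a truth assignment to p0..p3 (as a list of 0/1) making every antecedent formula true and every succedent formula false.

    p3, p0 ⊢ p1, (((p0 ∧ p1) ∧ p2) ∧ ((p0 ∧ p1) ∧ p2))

Truth-table refutation:
  v=0000: Γ:[p3=F, p0=F] Δ:[p1=F, (((p0 ∧ p1) ∧ p2) ∧ ((p0 ∧ p1) ∧ p2))=F] refutes=False
  v=0001: Γ:[p3=T, p0=F] Δ:[p1=F, (((p0 ∧ p1) ∧ p2) ∧ ((p0 ∧ p1) ∧ p2))=F] refutes=False
  v=0010: Γ:[p3=F, p0=F] Δ:[p1=F, (((p0 ∧ p1) ∧ p2) ∧ ((p0 ∧ p1) ∧ p2))=F] refutes=False
  v=0011: Γ:[p3=T, p0=F] Δ:[p1=F, (((p0 ∧ p1) ∧ p2) ∧ ((p0 ∧ p1) ∧ p2))=F] refutes=False
  v=0100: Γ:[p3=F, p0=F] Δ:[p1=T, (((p0 ∧ p1) ∧ p2) ∧ ((p0 ∧ p1) ∧ p2))=F] refutes=False
  v=0101: Γ:[p3=T, p0=F] Δ:[p1=T, (((p0 ∧ p1) ∧ p2) ∧ ((p0 ∧ p1) ∧ p2))=F] refutes=False
  v=0110: Γ:[p3=F, p0=F] Δ:[p1=T, (((p0 ∧ p1) ∧ p2) ∧ ((p0 ∧ p1) ∧ p2))=F] refutes=False
  v=0111: Γ:[p3=T, p0=F] Δ:[p1=T, (((p0 ∧ p1) ∧ p2) ∧ ((p0 ∧ p1) ∧ p2))=F] refutes=False
  v=1000: Γ:[p3=F, p0=T] Δ:[p1=F, (((p0 ∧ p1) ∧ p2) ∧ ((p0 ∧ p1) ∧ p2))=F] refutes=False
  v=1001: Γ:[p3=T, p0=T] Δ:[p1=F, (((p0 ∧ p1) ∧ p2) ∧ ((p0 ∧ p1) ∧ p2))=F] refutes=True  ← countermodel

Result: [1, 0, 0, 1]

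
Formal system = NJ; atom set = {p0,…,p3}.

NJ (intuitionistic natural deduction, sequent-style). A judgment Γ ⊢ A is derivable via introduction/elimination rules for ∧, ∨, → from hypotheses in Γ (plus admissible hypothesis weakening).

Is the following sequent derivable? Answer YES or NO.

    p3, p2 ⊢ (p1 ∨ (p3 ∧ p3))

Derivation (root first):
[Wk] p3, p2 ⊢ (p1 ∨ (p3 ∧ p3))
  [∨I₂] p3 ⊢ (p1 ∨ (p3 ∧ p3))
    [∧I] p3 ⊢ (p3 ∧ p3)
      [Ax] p3 ⊢ p3
      [Ax] p3 ⊢ p3

Result: YES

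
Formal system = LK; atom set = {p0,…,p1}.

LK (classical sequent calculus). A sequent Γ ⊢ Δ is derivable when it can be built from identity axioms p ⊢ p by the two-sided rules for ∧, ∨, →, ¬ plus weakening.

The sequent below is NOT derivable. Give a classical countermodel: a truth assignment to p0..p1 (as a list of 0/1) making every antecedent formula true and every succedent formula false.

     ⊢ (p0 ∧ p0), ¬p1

Search for a countermodel by truth-table:
  v=00: Γ:[] Δ:[(p0 ∧ p0)=F, ¬p1=T] refutes=False
  v=01: Γ:[] Δ:[(p0 ∧ p0)=F, ¬p1=F] refutes=True  ← countermodel

Result: [0, 1]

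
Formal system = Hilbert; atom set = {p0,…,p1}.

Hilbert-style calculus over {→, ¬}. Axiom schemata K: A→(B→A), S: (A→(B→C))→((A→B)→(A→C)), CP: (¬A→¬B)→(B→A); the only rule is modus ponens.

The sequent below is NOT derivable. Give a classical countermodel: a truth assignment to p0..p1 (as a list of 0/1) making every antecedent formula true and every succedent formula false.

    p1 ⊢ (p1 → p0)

Truth-table refutation:
  v=00: Γ:[p1=F] Δ:[(p1 → p0)=T] refutes=False
  v=01: Γ:[p1=T] Δ:[(p1 → p0)=F] refutes=True  ← countermodel

Result: [0, 1]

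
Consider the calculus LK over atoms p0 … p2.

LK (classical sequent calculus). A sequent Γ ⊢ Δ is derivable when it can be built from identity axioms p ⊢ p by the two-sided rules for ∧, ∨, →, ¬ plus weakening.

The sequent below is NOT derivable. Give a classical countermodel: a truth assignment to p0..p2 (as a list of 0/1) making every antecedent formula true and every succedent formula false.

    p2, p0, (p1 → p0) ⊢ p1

Search for a countermodel by truth-table:
  v=000: Γ:[p2=F, p0=F, (p1 → p0)=T] Δ:[p1=F] refutes=False
  v=001: Γ:[p2=T, p0=F, (p1 → p0)=T] Δ:[p1=F] refutes=False
  v=010: Γ:[p2=F, p0=F, (p1 → p0)=F] Δ:[p1=T] refutes=False
  v=011: Γ:[p2=T, p0=F, (p1 → p0)=F] Δ:[p1=T] refutes=False
  v=100: Γ:[p2=F, p0=T, (p1 → p0)=T] Δ:[p1=F] refutes=False
  v=101: Γ:[p2=T, p0=T, (p1 → p0)=T] Δ:[p1=F] refutes=True  ← countermodel

Result: [1, 0, 1]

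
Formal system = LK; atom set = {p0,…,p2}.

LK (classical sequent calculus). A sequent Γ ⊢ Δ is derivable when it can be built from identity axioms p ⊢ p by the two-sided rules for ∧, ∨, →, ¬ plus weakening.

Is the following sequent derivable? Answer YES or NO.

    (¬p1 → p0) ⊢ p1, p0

Proof tree:
[→L] (¬p1 → p0) ⊢ p1, p0
  [¬R]  ⊢ p1, ¬p1
    [Ax] p1 ⊢ p1
  [Ax] p0 ⊢ p0

Result: YES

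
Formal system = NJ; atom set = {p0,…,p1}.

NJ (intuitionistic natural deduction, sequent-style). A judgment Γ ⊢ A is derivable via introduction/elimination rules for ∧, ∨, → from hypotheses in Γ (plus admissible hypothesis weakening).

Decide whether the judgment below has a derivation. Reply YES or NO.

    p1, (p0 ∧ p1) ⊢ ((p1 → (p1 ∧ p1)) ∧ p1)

Derivation trace:
[∧I] p1, (p0 ∧ p1) ⊢ ((p1 → (p1 ∧ p1)) ∧ p1)
  [Wk] (p0 ∧ p1) ⊢ (p1 → (p1 ∧ p1))
    [→I]  ⊢ (p1 → (p1 ∧ p1))
      [∧I] p1 ⊢ (p1 ∧ p1)
        [Ax] p1 ⊢ p1
        [Ax] p1 ⊢ p1
  [Ax] p1 ⊢ p1

Result: YES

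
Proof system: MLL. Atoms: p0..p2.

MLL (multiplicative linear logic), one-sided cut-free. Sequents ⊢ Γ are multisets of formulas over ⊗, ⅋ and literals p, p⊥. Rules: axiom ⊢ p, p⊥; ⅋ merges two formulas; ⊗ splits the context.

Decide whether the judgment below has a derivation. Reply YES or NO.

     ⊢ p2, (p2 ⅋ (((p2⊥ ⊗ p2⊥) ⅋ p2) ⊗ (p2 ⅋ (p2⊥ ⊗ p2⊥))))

Derivation trace:
[⅋]  ⊢ p2, (p2 ⅋ (((p2⊥ ⊗ p2⊥) ⅋ p2) ⊗ (p2 ⅋ (p2⊥ ⊗ p2⊥))))
  [⊗]  ⊢ p2, p2, (((p2⊥ ⊗ p2⊥) ⅋ p2) ⊗ (p2 ⅋ (p2⊥ ⊗ p2⊥)))
    [⅋]  ⊢ p2, ((p2⊥ ⊗ p2⊥) ⅋ p2)
      [⊗]  ⊢ p2, p2, (p2⊥ ⊗ p2⊥)
        [Ax]  ⊢ p2, p2⊥
        [Ax]  ⊢ p2, p2⊥
    [⅋]  ⊢ p2, (p2 ⅋ (p2⊥ ⊗ p2⊥))
      [⊗]  ⊢ p2, p2, (p2⊥ ⊗ p2⊥)
        [Ax]  ⊢ p2, p2⊥
        [Ax]  ⊢ p2, p2⊥

Result: YES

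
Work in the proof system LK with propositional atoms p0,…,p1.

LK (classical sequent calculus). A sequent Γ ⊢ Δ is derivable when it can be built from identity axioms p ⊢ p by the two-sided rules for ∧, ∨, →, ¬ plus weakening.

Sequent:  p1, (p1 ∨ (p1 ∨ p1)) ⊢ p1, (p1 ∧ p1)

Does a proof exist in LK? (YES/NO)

Proof tree:
[∨L] p1, (p1 ∨ (p1 ∨ p1)) ⊢ p1, (p1 ∧ p1)
  [Ax] p1 ⊢ p1
  [∧R] p1, (p1 ∨ p1) ⊢ (p1 ∧ p1)
    [Ax] p1 ⊢ p1
    [∨L] (p1 ∨ p1) ⊢ p1
      [Ax] p1 ⊢ p1
      [Ax] p1 ⊢ p1

Result: YES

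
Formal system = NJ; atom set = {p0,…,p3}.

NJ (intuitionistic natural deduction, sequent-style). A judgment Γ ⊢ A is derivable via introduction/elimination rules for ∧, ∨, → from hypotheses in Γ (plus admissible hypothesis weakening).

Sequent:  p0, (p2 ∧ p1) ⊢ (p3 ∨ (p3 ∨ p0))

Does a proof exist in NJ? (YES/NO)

Derivation (root first):
[∨I₂] p0, (p2 ∧ p1) ⊢ (p3 ∨ (p3 ∨ p0))
  [Wk] p0, (p2 ∧ p1) ⊢ (p3 ∨ p0)
    [∨I₂] p0 ⊢ (p3 ∨ p0)
      [Ax] p0 ⊢ p0

Result: YES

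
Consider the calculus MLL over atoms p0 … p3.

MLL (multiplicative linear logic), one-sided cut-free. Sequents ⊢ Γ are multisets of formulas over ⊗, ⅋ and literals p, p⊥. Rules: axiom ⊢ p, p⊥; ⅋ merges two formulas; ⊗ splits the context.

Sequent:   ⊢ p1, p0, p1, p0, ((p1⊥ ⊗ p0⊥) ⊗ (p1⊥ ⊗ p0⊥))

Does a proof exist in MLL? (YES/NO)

Proof tree:
[⊗]  ⊢ p1, p0, p1, p0, ((p1⊥ ⊗ p0⊥) ⊗ (p1⊥ ⊗ p0⊥))
  [⊗]  ⊢ p1, p0, (p1⊥ ⊗ p0⊥)
    [Ax]  ⊢ p1, p1⊥
    [Ax]  ⊢ p0, p0⊥
  [⊗]  ⊢ p1, p0, (p1⊥ ⊗ p0⊥)
    [Ax]  ⊢ p1, p1⊥
    [Ax]  ⊢ p0, p0⊥

Result: YES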